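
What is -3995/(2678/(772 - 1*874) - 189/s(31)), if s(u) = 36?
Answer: 814980/6427 ≈ 126.81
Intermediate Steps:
-3995/(2678/(772 - 1*874) - 189/s(31)) = -3995/(2678/(772 - 1*874) - 189/36) = -3995/(2678/(772 - 874) - 189*1/36) = -3995/(2678/(-102) - 21/4) = -3995/(2678*(-1/102) - 21/4) = -3995/(-1339/51 - 21/4) = -3995/(-6427/204) = -3995*(-204/6427) = 814980/6427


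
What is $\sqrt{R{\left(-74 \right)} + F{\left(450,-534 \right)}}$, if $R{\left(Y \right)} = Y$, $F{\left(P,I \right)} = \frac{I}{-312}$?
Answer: $\frac{i \sqrt{48867}}{26} \approx 8.5023 i$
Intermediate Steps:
$F{\left(P,I \right)} = - \frac{I}{312}$ ($F{\left(P,I \right)} = I \left(- \frac{1}{312}\right) = - \frac{I}{312}$)
$\sqrt{R{\left(-74 \right)} + F{\left(450,-534 \right)}} = \sqrt{-74 - - \frac{89}{52}} = \sqrt{-74 + \frac{89}{52}} = \sqrt{- \frac{3759}{52}} = \frac{i \sqrt{48867}}{26}$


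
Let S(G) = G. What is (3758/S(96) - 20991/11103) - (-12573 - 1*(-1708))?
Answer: 1936763843/177648 ≈ 10902.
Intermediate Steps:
(3758/S(96) - 20991/11103) - (-12573 - 1*(-1708)) = (3758/96 - 20991/11103) - (-12573 - 1*(-1708)) = (3758*(1/96) - 20991*1/11103) - (-12573 + 1708) = (1879/48 - 6997/3701) - 1*(-10865) = 6618323/177648 + 10865 = 1936763843/177648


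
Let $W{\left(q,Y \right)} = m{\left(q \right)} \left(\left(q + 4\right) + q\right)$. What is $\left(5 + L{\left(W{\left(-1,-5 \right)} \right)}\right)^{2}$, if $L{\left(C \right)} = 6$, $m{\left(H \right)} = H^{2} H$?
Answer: $121$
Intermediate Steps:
$m{\left(H \right)} = H^{3}$
$W{\left(q,Y \right)} = q^{3} \left(4 + 2 q\right)$ ($W{\left(q,Y \right)} = q^{3} \left(\left(q + 4\right) + q\right) = q^{3} \left(\left(4 + q\right) + q\right) = q^{3} \left(4 + 2 q\right)$)
$\left(5 + L{\left(W{\left(-1,-5 \right)} \right)}\right)^{2} = \left(5 + 6\right)^{2} = 11^{2} = 121$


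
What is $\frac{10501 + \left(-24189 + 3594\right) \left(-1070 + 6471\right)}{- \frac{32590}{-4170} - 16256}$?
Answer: $\frac{46380030198}{6775493} \approx 6845.3$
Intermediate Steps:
$\frac{10501 + \left(-24189 + 3594\right) \left(-1070 + 6471\right)}{- \frac{32590}{-4170} - 16256} = \frac{10501 - 111233595}{\left(-32590\right) \left(- \frac{1}{4170}\right) - 16256} = \frac{10501 - 111233595}{\frac{3259}{417} - 16256} = - \frac{111223094}{- \frac{6775493}{417}} = \left(-111223094\right) \left(- \frac{417}{6775493}\right) = \frac{46380030198}{6775493}$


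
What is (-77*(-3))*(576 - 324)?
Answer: 58212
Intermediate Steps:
(-77*(-3))*(576 - 324) = 231*252 = 58212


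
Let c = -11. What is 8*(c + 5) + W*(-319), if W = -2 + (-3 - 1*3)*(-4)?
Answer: -7066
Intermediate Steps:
W = 22 (W = -2 + (-3 - 3)*(-4) = -2 - 6*(-4) = -2 + 24 = 22)
8*(c + 5) + W*(-319) = 8*(-11 + 5) + 22*(-319) = 8*(-6) - 7018 = -48 - 7018 = -7066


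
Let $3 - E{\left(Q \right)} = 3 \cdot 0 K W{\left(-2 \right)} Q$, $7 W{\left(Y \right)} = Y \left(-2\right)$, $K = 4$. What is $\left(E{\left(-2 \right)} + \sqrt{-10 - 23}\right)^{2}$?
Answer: $\left(3 + i \sqrt{33}\right)^{2} \approx -24.0 + 34.467 i$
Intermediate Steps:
$W{\left(Y \right)} = - \frac{2 Y}{7}$ ($W{\left(Y \right)} = \frac{Y \left(-2\right)}{7} = \frac{\left(-2\right) Y}{7} = - \frac{2 Y}{7}$)
$E{\left(Q \right)} = 3$ ($E{\left(Q \right)} = 3 - 3 \cdot 0 \cdot 4 \left(\left(- \frac{2}{7}\right) \left(-2\right)\right) Q = 3 - 0 \cdot 4 \cdot \frac{4}{7} Q = 3 - 0 \cdot \frac{4}{7} Q = 3 - 0 Q = 3 - 0 = 3 + 0 = 3$)
$\left(E{\left(-2 \right)} + \sqrt{-10 - 23}\right)^{2} = \left(3 + \sqrt{-10 - 23}\right)^{2} = \left(3 + \sqrt{-33}\right)^{2} = \left(3 + i \sqrt{33}\right)^{2}$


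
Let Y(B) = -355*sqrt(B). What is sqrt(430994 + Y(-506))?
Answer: sqrt(430994 - 355*I*sqrt(506)) ≈ 656.53 - 6.082*I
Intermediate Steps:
sqrt(430994 + Y(-506)) = sqrt(430994 - 355*I*sqrt(506))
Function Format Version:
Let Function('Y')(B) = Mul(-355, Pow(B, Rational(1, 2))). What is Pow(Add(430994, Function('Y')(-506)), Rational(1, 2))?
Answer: Pow(Add(430994, Mul(-355, I, Pow(506, Rational(1, 2)))), Rational(1, 2)) ≈ Add(656.53, Mul(-6.082, I))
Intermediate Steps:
Pow(Add(430994, Function('Y')(-506)), Rational(1, 2)) = Pow(Add(430994, Mul(-355, Pow(-506, Rational(1, 2)))), Rational(1, 2)) = Pow(Add(430994, Mul(-355, Mul(I, Pow(506, Rational(1, 2))))), Rational(1, 2)) = Pow(Add(430994, Mul(-355, I, Pow(506, Rational(1, 2)))), Rational(1, 2))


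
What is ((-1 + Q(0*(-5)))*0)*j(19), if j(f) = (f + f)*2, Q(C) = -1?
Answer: 0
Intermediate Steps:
j(f) = 4*f (j(f) = (2*f)*2 = 4*f)
((-1 + Q(0*(-5)))*0)*j(19) = ((-1 - 1)*0)*(4*19) = -2*0*76 = 0*76 = 0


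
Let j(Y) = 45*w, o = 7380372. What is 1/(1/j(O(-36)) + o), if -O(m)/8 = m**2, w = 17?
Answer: 765/5645984581 ≈ 1.3549e-7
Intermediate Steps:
O(m) = -8*m**2
j(Y) = 765 (j(Y) = 45*17 = 765)
1/(1/j(O(-36)) + o) = 1/(1/765 + 7380372) = 1/(5645984581/765) = 765/5645984581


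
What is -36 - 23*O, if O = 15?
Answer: -381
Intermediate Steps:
-36 - 23*O = -36 - 23*15 = -36 - 345 = -381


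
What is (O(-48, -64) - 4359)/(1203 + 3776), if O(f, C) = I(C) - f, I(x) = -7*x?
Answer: -3863/4979 ≈ -0.77586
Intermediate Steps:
O(f, C) = -f - 7*C (O(f, C) = -7*C - f = -f - 7*C)
(O(-48, -64) - 4359)/(1203 + 3776) = ((-1*(-48) - 7*(-64)) - 4359)/(1203 + 3776) = ((48 + 448) - 4359)/4979 = (496 - 4359)*(1/4979) = -3863*1/4979 = -3863/4979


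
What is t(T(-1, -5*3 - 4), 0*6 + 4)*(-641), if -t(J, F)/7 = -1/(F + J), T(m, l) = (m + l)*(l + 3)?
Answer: -4487/324 ≈ -13.849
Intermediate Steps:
T(m, l) = (3 + l)*(l + m) (T(m, l) = (l + m)*(3 + l) = (3 + l)*(l + m))
t(J, F) = 7/(F + J) (t(J, F) = -(-7)/(F + J) = 7/(F + J))
t(T(-1, -5*3 - 4), 0*6 + 4)*(-641) = (7/((0*6 + 4) + ((-5*3 - 4)**2 + 3*(-5*3 - 4) + 3*(-1) + (-5*3 - 4)*(-1))))*(-641) = (7/((0 + 4) + ((-15 - 4)**2 + 3*(-15 - 4) - 3 + (-15 - 4)*(-1))))*(-641) = (7/(4 + ((-19)**2 + 3*(-19) - 3 - 19*(-1))))*(-641) = (7/(4 + (361 - 57 - 3 + 19)))*(-641) = (7/(4 + 320))*(-641) = (7/324)*(-641) = -4487/324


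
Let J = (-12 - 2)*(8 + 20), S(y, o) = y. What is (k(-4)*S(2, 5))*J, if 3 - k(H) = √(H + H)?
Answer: -2352 + 1568*I*√2 ≈ -2352.0 + 2217.5*I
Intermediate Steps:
J = -392 (J = -14*28 = -392)
k(H) = 3 - √2*√H (k(H) = 3 - √(H + H) = 3 - √(2*H) = 3 - √2*√H)
(k(-4)*S(2, 5))*J = ((3 - √2*√(-4))*2)*(-392) = ((3 - √2*2*I)*2)*(-392) = ((3 - 2*I*√2)*2)*(-392) = (6 - 4*I*√2)*(-392) = -2352 + 1568*I*√2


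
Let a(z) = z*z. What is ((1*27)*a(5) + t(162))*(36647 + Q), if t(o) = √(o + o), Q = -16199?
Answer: 14170464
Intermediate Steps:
a(z) = z²
t(o) = √2*√o (t(o) = √(2*o) = √2*√o)
((1*27)*a(5) + t(162))*(36647 + Q) = ((1*27)*5² + √2*√162)*(36647 - 16199) = (27*25 + √2*(9*√2))*20448 = (675 + 18)*20448 = 693*20448 = 14170464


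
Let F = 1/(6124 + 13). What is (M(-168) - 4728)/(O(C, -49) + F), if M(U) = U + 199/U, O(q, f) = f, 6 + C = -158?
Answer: 5049075599/50519616 ≈ 99.943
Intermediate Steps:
C = -164 (C = -6 - 158 = -164)
F = 1/6137 ≈ 0.00016295
(M(-168) - 4728)/(O(C, -49) + F) = ((-168 + 199/(-168)) - 4728)/(-49 + 1/6137) = ((-168 + 199*(-1/168)) - 4728)/(-300712/6137) = ((-168 - 199/168) - 4728)*(-6137/300712) = (-28423/168 - 4728)*(-6137/300712) = -822727/168*(-6137/300712) = 5049075599/50519616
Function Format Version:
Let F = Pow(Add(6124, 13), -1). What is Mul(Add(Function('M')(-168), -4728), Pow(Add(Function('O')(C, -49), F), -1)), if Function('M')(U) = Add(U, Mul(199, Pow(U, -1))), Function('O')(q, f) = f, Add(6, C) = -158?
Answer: Rational(5049075599, 50519616) ≈ 99.943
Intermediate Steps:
C = -164 (C = Add(-6, -158) = -164)
F = Rational(1, 6137) (F = Pow(6137, -1) = Rational(1, 6137) ≈ 0.00016295)
Mul(Add(Function('M')(-168), -4728), Pow(Add(Function('O')(C, -49), F), -1)) = Mul(Add(Add(-168, Mul(199, Pow(-168, -1))), -4728), Pow(Add(-49, Rational(1, 6137)), -1)) = Mul(Add(Add(-168, Mul(199, Rational(-1, 168))), -4728), Pow(Rational(-300712, 6137), -1)) = Mul(Add(Add(-168, Rational(-199, 168)), -4728), Rational(-6137, 300712)) = Mul(Add(Rational(-28423, 168), -4728), Rational(-6137, 300712)) = Mul(Rational(-822727, 168), Rational(-6137, 300712)) = Rational(5049075599, 50519616)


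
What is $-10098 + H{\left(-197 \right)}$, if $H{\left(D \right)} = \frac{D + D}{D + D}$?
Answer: $-10097$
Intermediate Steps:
$H{\left(D \right)} = 1$ ($H{\left(D \right)} = \frac{2 D}{2 D} = 2 D \frac{1}{2 D} = 1$)
$-10098 + H{\left(-197 \right)} = -10098 + 1 = -10097$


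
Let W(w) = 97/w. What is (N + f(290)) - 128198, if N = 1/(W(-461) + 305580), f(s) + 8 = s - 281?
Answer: -18059404063290/140872283 ≈ -1.2820e+5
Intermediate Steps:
f(s) = -289 + s (f(s) = -8 + (s - 281) = -8 + (-281 + s) = -289 + s)
N = 461/140872283 (N = 1/(97/(-461) + 305580) = 1/(97*(-1/461) + 305580) = 1/(-97/461 + 305580) = 1/(140872283/461) = 461/140872283 ≈ 3.2725e-6)
(N + f(290)) - 128198 = (461/140872283 + (-289 + 290)) - 128198 = (461/140872283 + 1) - 128198 = 140872744/140872283 - 128198 = -18059404063290/140872283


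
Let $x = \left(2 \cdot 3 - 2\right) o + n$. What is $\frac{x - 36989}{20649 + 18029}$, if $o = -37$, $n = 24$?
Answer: $- \frac{37113}{38678} \approx -0.95954$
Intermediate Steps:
$x = -124$ ($x = \left(2 \cdot 3 - 2\right) \left(-37\right) + 24 = \left(6 - 2\right) \left(-37\right) + 24 = 4 \left(-37\right) + 24 = -148 + 24 = -124$)
$\frac{x - 36989}{20649 + 18029} = \frac{-124 - 36989}{20649 + 18029} = - \frac{37113}{38678}$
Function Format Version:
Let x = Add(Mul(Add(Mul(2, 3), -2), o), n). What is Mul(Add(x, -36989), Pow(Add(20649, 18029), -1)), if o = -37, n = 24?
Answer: Rational(-37113, 38678) ≈ -0.95954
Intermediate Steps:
x = -124 (x = Add(Mul(Add(Mul(2, 3), -2), -37), 24) = Add(Mul(Add(6, -2), -37), 24) = Add(Mul(4, -37), 24) = Add(-148, 24) = -124)
Mul(Add(x, -36989), Pow(Add(20649, 18029), -1)) = Mul(Add(-124, -36989), Pow(Add(20649, 18029), -1)) = Mul(-37113, Pow(38678, -1)) = Mul(-37113, Rational(1, 38678)) = Rational(-37113, 38678)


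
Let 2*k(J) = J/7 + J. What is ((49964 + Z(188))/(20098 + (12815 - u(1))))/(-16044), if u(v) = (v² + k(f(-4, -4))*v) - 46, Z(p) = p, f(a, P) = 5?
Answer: -6269/66091539 ≈ -9.4853e-5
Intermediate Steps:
k(J) = 4*J/7 (k(J) = (J/7 + J)/2 = (8*J/7)/2 = 4*J/7)
u(v) = -46 + v² + 20*v/7 (u(v) = (v² + ((4/7)*5)*v) - 46 = (v² + 20*v/7) - 46 = -46 + v² + 20*v/7)
((49964 + Z(188))/(20098 + (12815 - u(1))))/(-16044) = ((49964 + 188)/(20098 + (12815 - (-46 + 1² + (20/7)*1))))/(-16044) = (50152/(20098 + (12815 - (-46 + 1 + 20/7))))*(-1/16044) = (50152/(20098 + (12815 - 1*(-295/7))))*(-1/16044) = (50152/(20098 + (12815 + 295/7)))*(-1/16044) = (50152/(20098 + 90000/7))*(-1/16044) = (50152/(230686/7))*(-1/16044) = (50152*(7/230686))*(-1/16044) = (175532/115343)*(-1/16044) = -6269/66091539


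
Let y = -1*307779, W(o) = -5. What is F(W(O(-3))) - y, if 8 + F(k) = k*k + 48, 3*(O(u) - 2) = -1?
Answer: 307844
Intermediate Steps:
O(u) = 5/3 (O(u) = 2 + (⅓)*(-1) = 2 - ⅓ = 5/3)
y = -307779
F(k) = 40 + k² (F(k) = -8 + (k*k + 48) = -8 + (k² + 48) = -8 + (48 + k²) = 40 + k²)
F(W(O(-3))) - y = (40 + (-5)²) - 1*(-307779) = (40 + 25) + 307779 = 65 + 307779 = 307844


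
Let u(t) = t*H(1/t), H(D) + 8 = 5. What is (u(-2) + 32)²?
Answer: 1444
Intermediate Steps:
H(D) = -3 (H(D) = -8 + 5 = -3)
u(t) = -3*t (u(t) = t*(-3) = -3*t)
(u(-2) + 32)² = (-3*(-2) + 32)² = (6 + 32)² = 38² = 1444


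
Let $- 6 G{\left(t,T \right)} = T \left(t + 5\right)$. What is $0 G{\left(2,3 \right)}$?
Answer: $0$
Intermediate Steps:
$G{\left(t,T \right)} = - \frac{T \left(5 + t\right)}{6}$ ($G{\left(t,T \right)} = - \frac{T \left(t + 5\right)}{6} = - \frac{T \left(5 + t\right)}{6}$)
$0 G{\left(2,3 \right)} = 0 \left(\left(- \frac{1}{6}\right) 3 \left(5 + 2\right)\right) = 0 \left(\left(- \frac{1}{6}\right) 3 \cdot 7\right) = 0 \left(- \frac{7}{2}\right) = 0$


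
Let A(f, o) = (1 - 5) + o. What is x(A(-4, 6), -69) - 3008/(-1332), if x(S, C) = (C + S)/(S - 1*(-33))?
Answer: 4009/11655 ≈ 0.34397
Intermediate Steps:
A(f, o) = -4 + o
x(S, C) = (C + S)/(33 + S) (x(S, C) = (C + S)/(S + 33) = (C + S)/(33 + S))
x(A(-4, 6), -69) - 3008/(-1332) = (-69 + (-4 + 6))/(33 + (-4 + 6)) - 3008/(-1332) = (-69 + 2)/(33 + 2) - 3008*(-1/1332) = -67/35 + 752/333 = 4009/11655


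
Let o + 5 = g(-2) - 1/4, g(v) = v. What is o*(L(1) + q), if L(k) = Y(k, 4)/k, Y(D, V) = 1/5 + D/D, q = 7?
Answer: -1189/20 ≈ -59.450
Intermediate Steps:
Y(D, V) = 6/5 (Y(D, V) = 1*(1/5) + 1 = 1/5 + 1 = 6/5)
o = -29/4 (o = -5 + (-2 - 1/4) = -5 - 9/4 = -29/4 ≈ -7.2500)
L(k) = 6/(5*k)
o*(L(1) + q) = -29*((6/5)/1 + 7)/4 = -29*((6/5)*1 + 7)/4 = -29*(6/5 + 7)/4 = -29/4*41/5 = -1189/20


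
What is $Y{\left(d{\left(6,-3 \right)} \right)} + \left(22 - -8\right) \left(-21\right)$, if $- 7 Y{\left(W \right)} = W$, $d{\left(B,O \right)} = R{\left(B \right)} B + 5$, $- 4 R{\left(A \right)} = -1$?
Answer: $- \frac{8833}{14} \approx -630.93$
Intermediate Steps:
$R{\left(A \right)} = \frac{1}{4}$ ($R{\left(A \right)} = \left(- \frac{1}{4}\right) \left(-1\right) = \frac{1}{4}$)
$d{\left(B,O \right)} = 5 + \frac{B}{4}$ ($d{\left(B,O \right)} = \frac{B}{4} + 5 = 5 + \frac{B}{4}$)
$Y{\left(W \right)} = - \frac{W}{7}$
$Y{\left(d{\left(6,-3 \right)} \right)} + \left(22 - -8\right) \left(-21\right) = - \frac{5 + \frac{1}{4} \cdot 6}{7} + \left(22 - -8\right) \left(-21\right) = - \frac{5 + \frac{3}{2}}{7} + \left(22 + 8\right) \left(-21\right) = \left(- \frac{1}{7}\right) \frac{13}{2} + 30 \left(-21\right) = - \frac{13}{14} - 630 = - \frac{8833}{14}$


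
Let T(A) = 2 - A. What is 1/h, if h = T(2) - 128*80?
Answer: -1/10240 ≈ -9.7656e-5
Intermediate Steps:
h = -10240 (h = (2 - 1*2) - 128*80 = (2 - 2) - 10240 = 0 - 10240 = -10240)
1/h = 1/(-10240) = -1/10240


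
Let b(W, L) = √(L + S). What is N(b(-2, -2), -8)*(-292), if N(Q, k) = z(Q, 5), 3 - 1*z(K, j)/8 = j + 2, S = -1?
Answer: 9344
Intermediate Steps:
z(K, j) = 8 - 8*j (z(K, j) = 24 - 8*(j + 2) = 24 - 8*(2 + j) = 24 + (-16 - 8*j) = 8 - 8*j)
b(W, L) = √(-1 + L) (b(W, L) = √(L - 1) = √(-1 + L))
N(Q, k) = -32 (N(Q, k) = 8 - 8*5 = 8 - 40 = -32)
N(b(-2, -2), -8)*(-292) = -32*(-292) = 9344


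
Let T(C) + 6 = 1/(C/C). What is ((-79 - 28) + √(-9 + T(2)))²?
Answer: (107 - I*√14)² ≈ 11435.0 - 800.71*I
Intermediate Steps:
T(C) = -5 (T(C) = -6 + 1/(C/C) = -6 + 1/1 = -6 + 1 = -5)
((-79 - 28) + √(-9 + T(2)))² = ((-79 - 28) + √(-9 - 5))² = (-107 + √(-14))² = (-107 + I*√14)²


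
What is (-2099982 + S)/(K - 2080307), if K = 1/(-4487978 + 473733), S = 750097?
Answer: 5418769111825/8350861973216 ≈ 0.64889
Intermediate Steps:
K = -1/4014245 (K = 1/(-4014245) = -1/4014245 ≈ -2.4911e-7)
(-2099982 + S)/(K - 2080307) = (-2099982 + 750097)/(-1/4014245 - 2080307) = -1349885/(-8350861973216/4014245) = -1349885*(-4014245/8350861973216) = 5418769111825/8350861973216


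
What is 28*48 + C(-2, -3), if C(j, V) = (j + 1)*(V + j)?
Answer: 1349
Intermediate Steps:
C(j, V) = (1 + j)*(V + j)
28*48 + C(-2, -3) = 28*48 + (-3 - 2 + (-2)² - 3*(-2)) = 1344 + (-3 - 2 + 4 + 6) = 1344 + 5 = 1349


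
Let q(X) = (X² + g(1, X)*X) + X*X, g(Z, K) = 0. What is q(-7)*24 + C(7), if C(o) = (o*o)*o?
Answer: 2695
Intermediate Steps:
C(o) = o³ (C(o) = o²*o = o³)
q(X) = 2*X² (q(X) = (X² + 0*X) + X*X = (X² + 0) + X² = X² + X² = 2*X²)
q(-7)*24 + C(7) = (2*(-7)²)*24 + 7³ = (2*49)*24 + 343 = 98*24 + 343 = 2352 + 343 = 2695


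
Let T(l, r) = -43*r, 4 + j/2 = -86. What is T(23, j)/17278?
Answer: 3870/8639 ≈ 0.44797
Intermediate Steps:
j = -180 (j = -8 + 2*(-86) = -8 - 172 = -180)
T(23, j)/17278 = -43*(-180)/17278 = 7740*(1/17278) = 3870/8639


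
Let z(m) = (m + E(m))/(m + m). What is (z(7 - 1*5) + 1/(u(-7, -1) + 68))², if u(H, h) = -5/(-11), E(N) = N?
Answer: 583696/567009 ≈ 1.0294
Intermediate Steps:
u(H, h) = 5/11 (u(H, h) = -5*(-1/11) = 5/11)
z(m) = 1 (z(m) = (m + m)/(m + m) = (2*m)/((2*m)) = (2*m)*(1/(2*m)) = 1)
(z(7 - 1*5) + 1/(u(-7, -1) + 68))² = (1 + 1/(5/11 + 68))² = (1 + 1/(753/11))² = (1 + 11/753)² = (764/753)² = 583696/567009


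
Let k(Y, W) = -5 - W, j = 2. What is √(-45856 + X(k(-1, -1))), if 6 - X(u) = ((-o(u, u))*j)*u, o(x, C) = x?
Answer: I*√45818 ≈ 214.05*I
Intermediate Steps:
X(u) = 6 + 2*u² (X(u) = 6 - -u*2*u = 6 - (-2*u)*u = 6 - (-2)*u² = 6 + 2*u²)
√(-45856 + X(k(-1, -1))) = √(-45856 + (6 + 2*(-5 - 1*(-1))²)) = √(-45856 + (6 + 2*(-5 + 1)²)) = √(-45856 + (6 + 2*(-4)²)) = √(-45856 + (6 + 2*16)) = √(-45856 + (6 + 32)) = √(-45856 + 38) = √(-45818) = I*√45818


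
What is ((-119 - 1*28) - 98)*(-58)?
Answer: 14210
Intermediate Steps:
((-119 - 1*28) - 98)*(-58) = ((-119 - 28) - 98)*(-58) = (-147 - 98)*(-58) = -245*(-58) = 14210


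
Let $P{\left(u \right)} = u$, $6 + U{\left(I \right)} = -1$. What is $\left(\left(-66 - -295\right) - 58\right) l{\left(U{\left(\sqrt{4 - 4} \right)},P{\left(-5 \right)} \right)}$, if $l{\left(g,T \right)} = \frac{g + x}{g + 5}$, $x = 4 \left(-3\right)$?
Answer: $\frac{3249}{2} \approx 1624.5$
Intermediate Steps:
$U{\left(I \right)} = -7$ ($U{\left(I \right)} = -6 - 1 = -7$)
$x = -12$
$l{\left(g,T \right)} = \frac{-12 + g}{5 + g}$ ($l{\left(g,T \right)} = \frac{g - 12}{g + 5} = \frac{-12 + g}{5 + g}$)
$\left(\left(-66 - -295\right) - 58\right) l{\left(U{\left(\sqrt{4 - 4} \right)},P{\left(-5 \right)} \right)} = \left(\left(-66 - -295\right) - 58\right) \frac{-12 - 7}{5 - 7} = \left(\left(-66 + 295\right) - 58\right) \frac{1}{-2} \left(-19\right) = \left(229 - 58\right) \left(\left(- \frac{1}{2}\right) \left(-19\right)\right) = 171 \cdot \frac{19}{2} = \frac{3249}{2}$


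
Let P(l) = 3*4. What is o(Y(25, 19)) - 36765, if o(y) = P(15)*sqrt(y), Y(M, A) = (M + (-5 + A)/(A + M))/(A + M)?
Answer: -36765 + 3*sqrt(1114)/11 ≈ -36756.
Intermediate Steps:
P(l) = 12
Y(M, A) = (M + (-5 + A)/(A + M))/(A + M)
o(y) = 12*sqrt(y)
o(Y(25, 19)) - 36765 = 12*sqrt((-5 + 19 + 25**2 + 19*25)/(19 + 25)**2) - 36765 = 12*sqrt((-5 + 19 + 625 + 475)/44**2) - 36765 = 12*sqrt((1/1936)*1114) - 36765 = 12*sqrt(557/968) - 36765 = 12*(sqrt(1114)/44) - 36765 = 3*sqrt(1114)/11 - 36765 = -36765 + 3*sqrt(1114)/11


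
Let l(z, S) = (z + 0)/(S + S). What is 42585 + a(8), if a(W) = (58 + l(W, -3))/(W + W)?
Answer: 1022125/24 ≈ 42589.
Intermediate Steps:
l(z, S) = z/(2*S) (l(z, S) = z/((2*S)) = z*(1/(2*S)) = z/(2*S))
a(W) = (58 - W/6)/(2*W) (a(W) = (58 + (½)*W/(-3))/(W + W) = (58 + (½)*W*(-⅓))/((2*W)) = (58 - W/6)*(1/(2*W)) = (58 - W/6)/(2*W))
42585 + a(8) = 42585 + (1/12)*(348 - 1*8)/8 = 42585 + (1/12)*(⅛)*(348 - 8) = 42585 + (1/12)*(⅛)*340 = 42585 + 85/24 = 1022125/24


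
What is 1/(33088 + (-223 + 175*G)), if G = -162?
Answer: 1/4515 ≈ 0.00022148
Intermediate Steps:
1/(33088 + (-223 + 175*G)) = 1/(33088 + (-223 + 175*(-162))) = 1/(33088 + (-223 - 28350)) = 1/(33088 - 28573) = 1/4515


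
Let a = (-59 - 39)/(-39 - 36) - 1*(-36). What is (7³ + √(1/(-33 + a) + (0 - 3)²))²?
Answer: (110789 + √963186)²/104329 ≈ 1.1974e+5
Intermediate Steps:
a = 2798/75 (a = -98/(-75) + 36 = -98*(-1/75) + 36 = 98/75 + 36 = 2798/75 ≈ 37.307)
(7³ + √(1/(-33 + a) + (0 - 3)²))² = (7³ + √(1/(-33 + 2798/75) + (0 - 3)²))² = (343 + √(1/(323/75) + (-3)²))² = (343 + √(75/323 + 9))² = (343 + √(2982/323))² = (343 + √963186/323)²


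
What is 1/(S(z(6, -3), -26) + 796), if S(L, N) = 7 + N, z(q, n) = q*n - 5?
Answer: 1/777 ≈ 0.0012870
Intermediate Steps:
z(q, n) = -5 + n*q (z(q, n) = n*q - 5 = -5 + n*q)
1/(S(z(6, -3), -26) + 796) = 1/((7 - 26) + 796) = 1/(-19 + 796) = 1/777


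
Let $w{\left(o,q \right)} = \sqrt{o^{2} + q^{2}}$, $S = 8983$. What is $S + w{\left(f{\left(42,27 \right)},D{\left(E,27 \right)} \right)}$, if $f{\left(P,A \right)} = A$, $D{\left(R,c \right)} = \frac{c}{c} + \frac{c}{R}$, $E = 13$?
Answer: $8983 + \frac{\sqrt{124801}}{13} \approx 9010.2$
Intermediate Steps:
$D{\left(R,c \right)} = 1 + \frac{c}{R}$
$S + w{\left(f{\left(42,27 \right)},D{\left(E,27 \right)} \right)} = 8983 + \sqrt{27^{2} + \left(\frac{13 + 27}{13}\right)^{2}} = 8983 + \sqrt{729 + \left(\frac{1}{13} \cdot 40\right)^{2}} = 8983 + \sqrt{729 + \left(\frac{40}{13}\right)^{2}} = 8983 + \sqrt{729 + \frac{1600}{169}} = 8983 + \sqrt{\frac{124801}{169}} = 8983 + \frac{\sqrt{124801}}{13}$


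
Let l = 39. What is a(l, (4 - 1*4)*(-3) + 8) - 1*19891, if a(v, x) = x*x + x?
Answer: -19819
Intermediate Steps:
a(v, x) = x + x² (a(v, x) = x² + x = x + x²)
a(l, (4 - 1*4)*(-3) + 8) - 1*19891 = ((4 - 1*4)*(-3) + 8)*(1 + ((4 - 1*4)*(-3) + 8)) - 1*19891 = ((4 - 4)*(-3) + 8)*(1 + ((4 - 4)*(-3) + 8)) - 19891 = (0*(-3) + 8)*(1 + (0*(-3) + 8)) - 19891 = (0 + 8)*(1 + (0 + 8)) - 19891 = 8*(1 + 8) - 19891 = 8*9 - 19891 = 72 - 19891 = -19819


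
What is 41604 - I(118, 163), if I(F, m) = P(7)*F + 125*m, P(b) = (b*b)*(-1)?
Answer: 27011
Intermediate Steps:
P(b) = -b² (P(b) = b²*(-1) = -b²)
I(F, m) = -49*F + 125*m (I(F, m) = (-1*7²)*F + 125*m = (-1*49)*F + 125*m = -49*F + 125*m)
41604 - I(118, 163) = 41604 - (-49*118 + 125*163) = 41604 - (-5782 + 20375) = 41604 - 1*14593 = 41604 - 14593 = 27011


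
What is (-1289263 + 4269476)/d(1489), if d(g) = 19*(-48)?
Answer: -2980213/912 ≈ -3267.8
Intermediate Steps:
d(g) = -912
(-1289263 + 4269476)/d(1489) = (-1289263 + 4269476)/(-912) = 2980213*(-1/912) = -2980213/912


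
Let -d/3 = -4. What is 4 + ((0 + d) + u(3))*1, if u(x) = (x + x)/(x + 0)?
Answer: 18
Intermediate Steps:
d = 12 (d = -3*(-4) = 12)
u(x) = 2 (u(x) = (2*x)/x = 2)
4 + ((0 + d) + u(3))*1 = 4 + ((0 + 12) + 2)*1 = 4 + (12 + 2)*1 = 4 + 14*1 = 4 + 14 = 18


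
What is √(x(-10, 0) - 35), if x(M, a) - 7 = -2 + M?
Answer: 2*I*√10 ≈ 6.3246*I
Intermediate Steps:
x(M, a) = 5 + M (x(M, a) = 7 + (-2 + M) = 5 + M)
√(x(-10, 0) - 35) = √((5 - 10) - 35) = √(-5 - 35) = √(-40) = 2*I*√10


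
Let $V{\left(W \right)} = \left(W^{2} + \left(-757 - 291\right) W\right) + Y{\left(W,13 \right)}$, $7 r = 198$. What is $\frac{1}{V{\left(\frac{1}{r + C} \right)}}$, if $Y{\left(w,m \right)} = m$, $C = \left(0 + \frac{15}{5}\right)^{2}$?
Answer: $- \frac{68121}{1029074} \approx -0.066196$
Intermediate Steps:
$C = 9$ ($C = \left(0 + 15 \cdot \frac{1}{5}\right)^{2} = \left(0 + 3\right)^{2} = 3^{2} = 9$)
$r = \frac{198}{7}$ ($r = \frac{1}{7} \cdot 198 = \frac{198}{7} \approx 28.286$)
$V{\left(W \right)} = 13 + W^{2} - 1048 W$ ($V{\left(W \right)} = \left(W^{2} + \left(-757 - 291\right) W\right) + 13 = \left(W^{2} - 1048 W\right) + 13 = 13 + W^{2} - 1048 W$)
$\frac{1}{V{\left(\frac{1}{r + C} \right)}} = \frac{1}{13 + \left(\frac{1}{\frac{198}{7} + 9}\right)^{2} - \frac{1048}{\frac{198}{7} + 9}} = \frac{1}{13 + \left(\frac{1}{\frac{261}{7}}\right)^{2} - \frac{1048}{\frac{261}{7}}} = \frac{1}{13 + \left(\frac{7}{261}\right)^{2} - \frac{7336}{261}} = \frac{1}{13 + \frac{49}{68121} - \frac{7336}{261}} = \frac{1}{- \frac{1029074}{68121}} = - \frac{68121}{1029074}$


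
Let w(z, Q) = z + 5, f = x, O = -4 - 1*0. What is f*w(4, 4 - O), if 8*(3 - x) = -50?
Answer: 333/4 ≈ 83.250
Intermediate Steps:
x = 37/4 (x = 3 - ⅛*(-50) = 3 + 25/4 = 37/4 ≈ 9.2500)
O = -4 (O = -4 + 0 = -4)
f = 37/4 ≈ 9.2500
w(z, Q) = 5 + z
f*w(4, 4 - O) = 37*(5 + 4)/4 = (37/4)*9 = 333/4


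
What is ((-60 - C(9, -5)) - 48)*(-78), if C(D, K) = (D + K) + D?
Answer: 9438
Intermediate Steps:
C(D, K) = K + 2*D
((-60 - C(9, -5)) - 48)*(-78) = ((-60 - (-5 + 2*9)) - 48)*(-78) = ((-60 - (-5 + 18)) - 48)*(-78) = ((-60 - 1*13) - 48)*(-78) = ((-60 - 13) - 48)*(-78) = (-73 - 48)*(-78) = -121*(-78) = 9438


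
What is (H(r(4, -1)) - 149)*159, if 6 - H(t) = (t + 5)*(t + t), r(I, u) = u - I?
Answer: -22737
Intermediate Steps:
H(t) = 6 - 2*t*(5 + t) (H(t) = 6 - (t + 5)*(t + t) = 6 - (5 + t)*2*t = 6 - 2*t*(5 + t))
(H(r(4, -1)) - 149)*159 = ((6 - 10*(-1 - 1*4) - 2*(-1 - 1*4)²) - 149)*159 = ((6 - 10*(-1 - 4) - 2*(-1 - 4)²) - 149)*159 = ((6 - 10*(-5) - 2*(-5)²) - 149)*159 = ((6 + 50 - 2*25) - 149)*159 = ((6 + 50 - 50) - 149)*159 = (6 - 149)*159 = -143*159 = -22737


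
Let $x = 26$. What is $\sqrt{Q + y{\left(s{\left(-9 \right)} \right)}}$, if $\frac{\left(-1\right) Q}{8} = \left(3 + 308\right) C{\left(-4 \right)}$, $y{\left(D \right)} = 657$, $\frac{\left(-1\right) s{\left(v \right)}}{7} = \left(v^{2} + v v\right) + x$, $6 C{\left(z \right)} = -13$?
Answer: $\frac{\sqrt{54429}}{3} \approx 77.767$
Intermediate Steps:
$C{\left(z \right)} = - \frac{13}{6}$ ($C{\left(z \right)} = \frac{1}{6} \left(-13\right) = - \frac{13}{6}$)
$s{\left(v \right)} = -182 - 14 v^{2}$ ($s{\left(v \right)} = - 7 \left(\left(v^{2} + v v\right) + 26\right) = - 7 \left(\left(v^{2} + v^{2}\right) + 26\right) = - 7 \left(2 v^{2} + 26\right) = - 7 \left(26 + 2 v^{2}\right) = -182 - 14 v^{2}$)
$Q = \frac{16172}{3}$ ($Q = - 8 \left(3 + 308\right) \left(- \frac{13}{6}\right) = - 8 \cdot 311 \left(- \frac{13}{6}\right) = \left(-8\right) \left(- \frac{4043}{6}\right) = \frac{16172}{3} \approx 5390.7$)
$\sqrt{Q + y{\left(s{\left(-9 \right)} \right)}} = \sqrt{\frac{16172}{3} + 657} = \sqrt{\frac{18143}{3}} = \frac{\sqrt{54429}}{3}$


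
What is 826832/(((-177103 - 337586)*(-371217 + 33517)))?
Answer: 206708/43452618825 ≈ 4.7571e-6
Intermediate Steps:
826832/(((-177103 - 337586)*(-371217 + 33517))) = 826832/((-514689*(-337700))) = 826832/173810475300 = 826832*(1/173810475300) = 206708/43452618825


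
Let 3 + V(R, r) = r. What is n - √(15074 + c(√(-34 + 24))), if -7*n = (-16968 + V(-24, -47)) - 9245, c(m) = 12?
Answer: 26263/7 - √15086 ≈ 3629.0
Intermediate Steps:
V(R, r) = -3 + r
n = 26263/7 (n = -((-16968 + (-3 - 47)) - 9245)/7 = -((-16968 - 50) - 9245)/7 = -(-17018 - 9245)/7 = -⅐*(-26263) = 26263/7 ≈ 3751.9)
n - √(15074 + c(√(-34 + 24))) = 26263/7 - √(15074 + 12) = 26263/7 - √15086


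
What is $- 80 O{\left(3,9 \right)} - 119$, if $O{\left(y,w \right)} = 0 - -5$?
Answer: $-519$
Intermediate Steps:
$O{\left(y,w \right)} = 5$ ($O{\left(y,w \right)} = 0 + 5 = 5$)
$- 80 O{\left(3,9 \right)} - 119 = \left(-80\right) 5 - 119 = -400 - 119 = -519$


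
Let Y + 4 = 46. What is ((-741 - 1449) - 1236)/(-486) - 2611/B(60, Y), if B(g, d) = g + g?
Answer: -47657/3240 ≈ -14.709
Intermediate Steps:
Y = 42 (Y = -4 + 46 = 42)
B(g, d) = 2*g
((-741 - 1449) - 1236)/(-486) - 2611/B(60, Y) = ((-741 - 1449) - 1236)/(-486) - 2611/(2*60) = (-2190 - 1236)*(-1/486) - 2611/120 = -3426*(-1/486) - 2611*1/120 = 571/81 - 2611/120 = -47657/3240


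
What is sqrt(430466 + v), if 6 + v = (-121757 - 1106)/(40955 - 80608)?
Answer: sqrt(676843133544679)/39653 ≈ 656.10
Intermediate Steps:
v = -115055/39653 (v = -6 + (-121757 - 1106)/(40955 - 80608) = -6 - 122863/(-39653) = -6 - 122863*(-1/39653) = -6 + 122863/39653 = -115055/39653 ≈ -2.9015)
sqrt(430466 + v) = sqrt(430466 - 115055/39653) = sqrt(17069153243/39653) = sqrt(676843133544679)/39653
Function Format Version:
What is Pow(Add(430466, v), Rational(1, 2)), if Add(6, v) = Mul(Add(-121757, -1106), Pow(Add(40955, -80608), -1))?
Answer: Mul(Rational(1, 39653), Pow(676843133544679, Rational(1, 2))) ≈ 656.10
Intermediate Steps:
v = Rational(-115055, 39653) (v = Add(-6, Mul(Add(-121757, -1106), Pow(Add(40955, -80608), -1))) = Add(-6, Mul(-122863, Pow(-39653, -1))) = Add(-6, Mul(-122863, Rational(-1, 39653))) = Add(-6, Rational(122863, 39653)) = Rational(-115055, 39653) ≈ -2.9015)
Pow(Add(430466, v), Rational(1, 2)) = Pow(Add(430466, Rational(-115055, 39653)), Rational(1, 2)) = Pow(Rational(17069153243, 39653), Rational(1, 2)) = Mul(Rational(1, 39653), Pow(676843133544679, Rational(1, 2)))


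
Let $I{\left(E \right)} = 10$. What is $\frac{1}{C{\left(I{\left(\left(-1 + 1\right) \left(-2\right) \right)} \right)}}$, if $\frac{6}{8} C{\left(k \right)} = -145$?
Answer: $- \frac{3}{580} \approx -0.0051724$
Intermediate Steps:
$C{\left(k \right)} = - \frac{580}{3}$ ($C{\left(k \right)} = \frac{4}{3} \left(-145\right) = - \frac{580}{3}$)
$\frac{1}{C{\left(I{\left(\left(-1 + 1\right) \left(-2\right) \right)} \right)}} = \frac{1}{- \frac{580}{3}} = - \frac{3}{580}$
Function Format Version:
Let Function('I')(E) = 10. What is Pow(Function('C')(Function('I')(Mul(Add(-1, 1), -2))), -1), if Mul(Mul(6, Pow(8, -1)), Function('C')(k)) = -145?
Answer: Rational(-3, 580) ≈ -0.0051724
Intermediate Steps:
Function('C')(k) = Rational(-580, 3) (Function('C')(k) = Mul(Rational(4, 3), -145) = Rational(-580, 3))
Pow(Function('C')(Function('I')(Mul(Add(-1, 1), -2))), -1) = Pow(Rational(-580, 3), -1) = Rational(-3, 580)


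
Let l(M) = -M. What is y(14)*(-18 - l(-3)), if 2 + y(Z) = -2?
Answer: 84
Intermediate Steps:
y(Z) = -4 (y(Z) = -2 - 2 = -4)
y(14)*(-18 - l(-3)) = -4*(-18 - (-1)*(-3)) = -4*(-18 - 1*3) = -4*(-18 - 3) = -4*(-21) = 84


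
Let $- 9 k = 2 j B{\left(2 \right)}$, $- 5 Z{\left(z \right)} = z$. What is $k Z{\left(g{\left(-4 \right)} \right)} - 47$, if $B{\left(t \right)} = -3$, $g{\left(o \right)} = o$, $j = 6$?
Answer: $- \frac{219}{5} \approx -43.8$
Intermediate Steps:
$Z{\left(z \right)} = - \frac{z}{5}$
$k = 4$ ($k = - \frac{2 \cdot 6 \left(-3\right)}{9} = - \frac{12 \left(-3\right)}{9} = \left(- \frac{1}{9}\right) \left(-36\right) = 4$)
$k Z{\left(g{\left(-4 \right)} \right)} - 47 = 4 \left(\left(- \frac{1}{5}\right) \left(-4\right)\right) - 47 = 4 \cdot \frac{4}{5} - 47 = \frac{16}{5} - 47 = - \frac{219}{5}$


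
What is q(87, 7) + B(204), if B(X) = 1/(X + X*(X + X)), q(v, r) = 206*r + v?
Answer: 127573645/83436 ≈ 1529.0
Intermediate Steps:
q(v, r) = v + 206*r
B(X) = 1/(X + 2*X²) (B(X) = 1/(X + X*(2*X)) = 1/(X + 2*X²))
q(87, 7) + B(204) = (87 + 206*7) + 1/(204*(1 + 2*204)) = (87 + 1442) + 1/(204*(1 + 408)) = 1529 + (1/204)/409 = 1529 + (1/204)*(1/409) = 1529 + 1/83436 = 127573645/83436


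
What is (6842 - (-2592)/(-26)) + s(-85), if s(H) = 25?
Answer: 87975/13 ≈ 6767.3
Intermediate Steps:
(6842 - (-2592)/(-26)) + s(-85) = (6842 - (-2592)/(-26)) + 25 = (6842 - (-2592)*(-1)/26) + 25 = (6842 - 144*9/13) + 25 = (6842 - 1296/13) + 25 = 87650/13 + 25 = 87975/13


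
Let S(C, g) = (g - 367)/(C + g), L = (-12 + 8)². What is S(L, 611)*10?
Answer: 2440/627 ≈ 3.8915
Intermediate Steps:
L = 16 (L = (-4)² = 16)
S(C, g) = (-367 + g)/(C + g)
S(L, 611)*10 = ((-367 + 611)/(16 + 611))*10 = (244/627)*10 = 2440/627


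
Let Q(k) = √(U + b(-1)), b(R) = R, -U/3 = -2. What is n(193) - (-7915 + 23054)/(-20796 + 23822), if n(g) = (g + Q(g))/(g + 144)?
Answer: -4517825/1019762 + √5/337 ≈ -4.4236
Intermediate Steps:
U = 6 (U = -3*(-2) = 6)
Q(k) = √5 (Q(k) = √(6 - 1) = √5)
n(g) = (g + √5)/(144 + g) (n(g) = (g + √5)/(g + 144) = (g + √5)/(144 + g))
n(193) - (-7915 + 23054)/(-20796 + 23822) = (193 + √5)/(144 + 193) - (-7915 + 23054)/(-20796 + 23822) = (193 + √5)/337 - 15139/3026 = (193/337 + √5/337) - 1*15139/3026 = (193/337 + √5/337) - 15139/3026 = -4517825/1019762 + √5/337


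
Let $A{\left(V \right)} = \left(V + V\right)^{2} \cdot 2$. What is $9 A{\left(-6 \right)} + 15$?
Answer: $2607$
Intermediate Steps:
$A{\left(V \right)} = 8 V^{2}$ ($A{\left(V \right)} = \left(2 V\right)^{2} \cdot 2 = 4 V^{2} \cdot 2 = 8 V^{2}$)
$9 A{\left(-6 \right)} + 15 = 9 \cdot 8 \left(-6\right)^{2} + 15 = 9 \cdot 8 \cdot 36 + 15 = 9 \cdot 288 + 15 = 2592 + 15 = 2607$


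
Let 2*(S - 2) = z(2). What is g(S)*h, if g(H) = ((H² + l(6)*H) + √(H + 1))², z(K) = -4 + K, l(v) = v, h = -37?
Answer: -1887 - 518*√2 ≈ -2619.6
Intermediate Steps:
S = 1 (S = 2 + (-4 + 2)/2 = 2 + (½)*(-2) = 2 - 1 = 1)
g(H) = (H² + √(1 + H) + 6*H)² (g(H) = ((H² + 6*H) + √(H + 1))² = ((H² + 6*H) + √(1 + H))² = (H² + √(1 + H) + 6*H)²)
g(S)*h = (1² + √(1 + 1) + 6*1)²*(-37) = (1 + √2 + 6)²*(-37) = (7 + √2)²*(-37) = -37*(7 + √2)²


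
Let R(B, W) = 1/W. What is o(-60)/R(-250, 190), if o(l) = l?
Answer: -11400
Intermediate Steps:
o(-60)/R(-250, 190) = -60/(1/190) = -60/1/190 = -60*190 = -11400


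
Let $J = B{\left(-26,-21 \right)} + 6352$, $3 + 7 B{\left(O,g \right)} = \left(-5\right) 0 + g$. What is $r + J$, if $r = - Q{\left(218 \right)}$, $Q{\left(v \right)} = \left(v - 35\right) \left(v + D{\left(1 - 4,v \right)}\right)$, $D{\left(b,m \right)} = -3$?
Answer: $- \frac{230975}{7} \approx -32996.0$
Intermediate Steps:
$B{\left(O,g \right)} = - \frac{3}{7} + \frac{g}{7}$ ($B{\left(O,g \right)} = - \frac{3}{7} + \frac{\left(-5\right) 0 + g}{7} = - \frac{3}{7} + \frac{0 + g}{7} = - \frac{3}{7} + \frac{g}{7}$)
$Q{\left(v \right)} = \left(-35 + v\right) \left(-3 + v\right)$ ($Q{\left(v \right)} = \left(v - 35\right) \left(v - 3\right) = \left(-35 + v\right) \left(-3 + v\right)$)
$J = \frac{44440}{7}$ ($J = \left(- \frac{3}{7} + \frac{1}{7} \left(-21\right)\right) + 6352 = \left(- \frac{3}{7} - 3\right) + 6352 = - \frac{24}{7} + 6352 = \frac{44440}{7} \approx 6348.6$)
$r = -39345$ ($r = - (105 + 218^{2} - 8284) = - (105 + 47524 - 8284) = \left(-1\right) 39345 = -39345$)
$r + J = -39345 + \frac{44440}{7} = - \frac{230975}{7}$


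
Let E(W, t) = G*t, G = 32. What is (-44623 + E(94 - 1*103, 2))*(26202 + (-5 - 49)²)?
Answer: -1297468962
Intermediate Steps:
E(W, t) = 32*t
(-44623 + E(94 - 1*103, 2))*(26202 + (-5 - 49)²) = (-44623 + 32*2)*(26202 + (-5 - 49)²) = (-44623 + 64)*(26202 + (-54)²) = -44559*(26202 + 2916) = -44559*29118 = -1297468962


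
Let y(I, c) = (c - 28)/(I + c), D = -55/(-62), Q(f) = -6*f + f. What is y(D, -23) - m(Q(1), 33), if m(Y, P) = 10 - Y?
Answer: -5801/457 ≈ -12.694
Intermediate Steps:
Q(f) = -5*f
D = 55/62 (D = -55*(-1/62) = 55/62 ≈ 0.88710)
y(I, c) = (-28 + c)/(I + c)
y(D, -23) - m(Q(1), 33) = (-28 - 23)/(55/62 - 23) - (10 - (-5)) = -51/(-1371/62) - (10 - 1*(-5)) = -62/1371*(-51) - (10 + 5) = 1054/457 - 1*15 = 1054/457 - 15 = -5801/457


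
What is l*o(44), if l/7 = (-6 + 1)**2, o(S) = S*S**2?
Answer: 14907200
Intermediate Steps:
o(S) = S**3
l = 175 (l = 7*(-6 + 1)**2 = 7*(-5)**2 = 7*25 = 175)
l*o(44) = 175*44**3 = 175*85184 = 14907200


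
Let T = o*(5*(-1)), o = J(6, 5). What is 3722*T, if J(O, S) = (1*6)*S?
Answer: -558300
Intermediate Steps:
J(O, S) = 6*S
o = 30 (o = 6*5 = 30)
T = -150 (T = 30*(5*(-1)) = 30*(-5) = -150)
3722*T = 3722*(-150) = -558300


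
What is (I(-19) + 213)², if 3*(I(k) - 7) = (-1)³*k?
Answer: 461041/9 ≈ 51227.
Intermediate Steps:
I(k) = 7 - k/3 (I(k) = 7 + ((-1)³*k)/3 = 7 + (-k)/3 = 7 - k/3)
(I(-19) + 213)² = ((7 - ⅓*(-19)) + 213)² = ((7 + 19/3) + 213)² = (40/3 + 213)² = (679/3)² = 461041/9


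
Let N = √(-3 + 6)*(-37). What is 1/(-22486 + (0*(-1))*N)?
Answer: -1/22486 ≈ -4.4472e-5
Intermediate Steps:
N = -37*√3 (N = √3*(-37) = -37*√3 ≈ -64.086)
1/(-22486 + (0*(-1))*N) = 1/(-22486 + (0*(-1))*(-37*√3)) = 1/(-22486 + 0*(-37*√3)) = 1/(-22486 + 0) = 1/(-22486) = -1/22486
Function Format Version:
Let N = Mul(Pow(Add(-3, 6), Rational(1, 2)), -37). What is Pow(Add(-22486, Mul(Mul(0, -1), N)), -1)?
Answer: Rational(-1, 22486) ≈ -4.4472e-5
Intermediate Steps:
N = Mul(-37, Pow(3, Rational(1, 2))) (N = Mul(Pow(3, Rational(1, 2)), -37) = Mul(-37, Pow(3, Rational(1, 2))) ≈ -64.086)
Pow(Add(-22486, Mul(Mul(0, -1), N)), -1) = Pow(Add(-22486, Mul(Mul(0, -1), Mul(-37, Pow(3, Rational(1, 2))))), -1) = Pow(Add(-22486, Mul(0, Mul(-37, Pow(3, Rational(1, 2))))), -1) = Pow(Add(-22486, 0), -1) = Pow(-22486, -1) = Rational(-1, 22486)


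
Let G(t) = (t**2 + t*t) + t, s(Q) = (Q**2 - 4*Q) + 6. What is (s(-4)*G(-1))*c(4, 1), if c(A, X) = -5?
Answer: -190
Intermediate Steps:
s(Q) = 6 + Q**2 - 4*Q
G(t) = t + 2*t**2 (G(t) = (t**2 + t**2) + t = 2*t**2 + t = t + 2*t**2)
(s(-4)*G(-1))*c(4, 1) = ((6 + (-4)**2 - 4*(-4))*(-(1 + 2*(-1))))*(-5) = ((6 + 16 + 16)*(-(1 - 2)))*(-5) = (38*(-1*(-1)))*(-5) = (38*1)*(-5) = 38*(-5) = -190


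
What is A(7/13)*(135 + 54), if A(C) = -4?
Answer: -756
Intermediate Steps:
A(7/13)*(135 + 54) = -4*(135 + 54) = -4*189 = -756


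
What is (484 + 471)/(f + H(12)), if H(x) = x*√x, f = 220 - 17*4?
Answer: 18145/2672 - 2865*√3/2672 ≈ 4.9336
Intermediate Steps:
f = 152 (f = 220 - 68 = 152)
H(x) = x^(3/2)
(484 + 471)/(f + H(12)) = (484 + 471)/(152 + 12^(3/2)) = 955/(152 + 24*√3)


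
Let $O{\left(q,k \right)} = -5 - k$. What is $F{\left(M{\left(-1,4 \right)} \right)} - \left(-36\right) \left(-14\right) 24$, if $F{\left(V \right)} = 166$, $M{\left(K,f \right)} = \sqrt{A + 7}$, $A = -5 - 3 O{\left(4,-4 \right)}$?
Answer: $-11930$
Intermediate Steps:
$A = -2$ ($A = -5 - 3 \left(-5 - -4\right) = -5 - 3 \left(-5 + 4\right) = -5 - -3 = -5 + 3 = -2$)
$M{\left(K,f \right)} = \sqrt{5}$ ($M{\left(K,f \right)} = \sqrt{-2 + 7} = \sqrt{5}$)
$F{\left(M{\left(-1,4 \right)} \right)} - \left(-36\right) \left(-14\right) 24 = 166 - \left(-36\right) \left(-14\right) 24 = 166 - 504 \cdot 24 = 166 - 12096 = -11930$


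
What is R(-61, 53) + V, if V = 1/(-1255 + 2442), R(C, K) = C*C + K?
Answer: 4479739/1187 ≈ 3774.0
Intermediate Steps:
R(C, K) = K + C**2 (R(C, K) = C**2 + K = K + C**2)
V = 1/1187 ≈ 0.00084246
R(-61, 53) + V = (53 + (-61)**2) + 1/1187 = (53 + 3721) + 1/1187 = 3774 + 1/1187 = 4479739/1187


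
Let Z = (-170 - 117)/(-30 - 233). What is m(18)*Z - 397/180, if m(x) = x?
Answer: 825469/47340 ≈ 17.437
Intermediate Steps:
Z = 287/263 (Z = -287/(-263) = -287*(-1/263) = 287/263 ≈ 1.0913)
m(18)*Z - 397/180 = 18*(287/263) - 397/180 = 5166/263 - 397*1/180 = 5166/263 - 397/180 = 825469/47340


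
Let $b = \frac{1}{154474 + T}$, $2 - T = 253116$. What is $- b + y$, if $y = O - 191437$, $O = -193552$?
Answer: $- \frac{37975314959}{98640} \approx -3.8499 \cdot 10^{5}$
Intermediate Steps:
$T = -253114$ ($T = 2 - 253116 = -253114$)
$y = -384989$ ($y = -193552 - 191437 = -384989$)
$b = - \frac{1}{98640}$ ($b = \frac{1}{154474 - 253114} = \frac{1}{-98640} = - \frac{1}{98640} \approx -1.0138 \cdot 10^{-5}$)
$- b + y = \left(-1\right) \left(- \frac{1}{98640}\right) - 384989 = \frac{1}{98640} - 384989 = - \frac{37975314959}{98640}$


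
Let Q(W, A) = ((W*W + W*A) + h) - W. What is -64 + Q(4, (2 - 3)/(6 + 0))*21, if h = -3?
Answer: 111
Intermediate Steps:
Q(W, A) = -3 + W**2 - W + A*W (Q(W, A) = ((W*W + W*A) - 3) - W = ((W**2 + A*W) - 3) - W = (-3 + W**2 + A*W) - W = -3 + W**2 - W + A*W)
-64 + Q(4, (2 - 3)/(6 + 0))*21 = -64 + (-3 + 4**2 - 1*4 + ((2 - 3)/(6 + 0))*4)*21 = -64 + (-3 + 16 - 4 - 1/6*4)*21 = -64 + (-3 + 16 - 4 - 2/3)*21 = -64 + (25/3)*21 = -64 + 175 = 111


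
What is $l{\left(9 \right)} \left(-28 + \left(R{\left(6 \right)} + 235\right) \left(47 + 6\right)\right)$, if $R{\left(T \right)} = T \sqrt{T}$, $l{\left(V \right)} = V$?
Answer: $111843 + 2862 \sqrt{6} \approx 1.1885 \cdot 10^{5}$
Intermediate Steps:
$R{\left(T \right)} = T^{\frac{3}{2}}$
$l{\left(9 \right)} \left(-28 + \left(R{\left(6 \right)} + 235\right) \left(47 + 6\right)\right) = 9 \left(-28 + \left(6^{\frac{3}{2}} + 235\right) \left(47 + 6\right)\right) = 9 \left(-28 + \left(6 \sqrt{6} + 235\right) 53\right) = 9 \left(-28 + \left(235 + 6 \sqrt{6}\right) 53\right) = 9 \left(-28 + \left(12455 + 318 \sqrt{6}\right)\right) = 9 \left(12427 + 318 \sqrt{6}\right) = 111843 + 2862 \sqrt{6}$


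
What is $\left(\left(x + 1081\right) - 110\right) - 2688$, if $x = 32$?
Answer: $-1685$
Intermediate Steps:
$\left(\left(x + 1081\right) - 110\right) - 2688 = \left(\left(32 + 1081\right) - 110\right) - 2688 = \left(1113 - 110\right) - 2688 = 1003 - 2688 = -1685$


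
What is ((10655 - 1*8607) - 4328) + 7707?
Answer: 5427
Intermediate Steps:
((10655 - 1*8607) - 4328) + 7707 = ((10655 - 8607) - 4328) + 7707 = (2048 - 4328) + 7707 = -2280 + 7707 = 5427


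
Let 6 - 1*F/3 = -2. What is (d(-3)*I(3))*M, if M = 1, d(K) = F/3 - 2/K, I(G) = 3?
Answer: 26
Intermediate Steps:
F = 24 (F = 18 - 3*(-2) = 18 + 6 = 24)
d(K) = 8 - 2/K (d(K) = 24/3 - 2/K = 24*(1/3) - 2/K = 8 - 2/K)
(d(-3)*I(3))*M = ((8 - 2/(-3))*3)*1 = ((8 - 2*(-1/3))*3)*1 = ((8 + 2/3)*3)*1 = ((26/3)*3)*1 = 26*1 = 26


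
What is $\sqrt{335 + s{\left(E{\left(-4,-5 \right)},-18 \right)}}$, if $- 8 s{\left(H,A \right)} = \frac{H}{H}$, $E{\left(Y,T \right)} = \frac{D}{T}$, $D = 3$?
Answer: $\frac{\sqrt{5358}}{4} \approx 18.3$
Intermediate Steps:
$E{\left(Y,T \right)} = \frac{3}{T}$
$s{\left(H,A \right)} = - \frac{1}{8}$ ($s{\left(H,A \right)} = - \frac{H \frac{1}{H}}{8} = \left(- \frac{1}{8}\right) 1 = - \frac{1}{8}$)
$\sqrt{335 + s{\left(E{\left(-4,-5 \right)},-18 \right)}} = \sqrt{335 - \frac{1}{8}} = \sqrt{\frac{2679}{8}} = \frac{\sqrt{5358}}{4}$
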